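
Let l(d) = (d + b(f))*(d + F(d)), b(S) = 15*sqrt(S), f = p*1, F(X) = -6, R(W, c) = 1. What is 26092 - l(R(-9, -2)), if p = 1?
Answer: 26172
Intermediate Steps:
f = 1 (f = 1*1 = 1)
l(d) = (-6 + d)*(15 + d) (l(d) = (d + 15*sqrt(1))*(d - 6) = (d + 15*1)*(-6 + d) = (d + 15)*(-6 + d) = (15 + d)*(-6 + d) = (-6 + d)*(15 + d))
26092 - l(R(-9, -2)) = 26092 - (-90 + 1**2 + 9*1) = 26092 - (-90 + 1 + 9) = 26092 - 1*(-80) = 26092 + 80 = 26172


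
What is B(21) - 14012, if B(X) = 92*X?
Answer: -12080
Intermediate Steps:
B(21) - 14012 = 92*21 - 14012 = 1932 - 14012 = -12080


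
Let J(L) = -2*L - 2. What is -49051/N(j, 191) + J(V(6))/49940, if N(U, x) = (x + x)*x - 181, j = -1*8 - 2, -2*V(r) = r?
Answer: -612328954/908670785 ≈ -0.67387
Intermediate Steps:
V(r) = -r/2
j = -10 (j = -8 - 2 = -10)
N(U, x) = -181 + 2*x**2 (N(U, x) = (2*x)*x - 181 = 2*x**2 - 181 = -181 + 2*x**2)
J(L) = -2 - 2*L
-49051/N(j, 191) + J(V(6))/49940 = -49051/(-181 + 2*191**2) + (-2 - (-1)*6)/49940 = -49051/(-181 + 2*36481) + (-2 - 2*(-3))*(1/49940) = -49051/(-181 + 72962) + (-2 + 6)*(1/49940) = -49051/72781 + 4*(1/49940) = -49051*1/72781 + 1/12485 = -49051/72781 + 1/12485 = -612328954/908670785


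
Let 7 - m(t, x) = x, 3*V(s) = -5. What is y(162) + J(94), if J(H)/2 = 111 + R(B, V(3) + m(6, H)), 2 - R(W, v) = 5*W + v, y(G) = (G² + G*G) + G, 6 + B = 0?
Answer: 159340/3 ≈ 53113.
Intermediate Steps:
B = -6 (B = -6 + 0 = -6)
V(s) = -5/3 (V(s) = (⅓)*(-5) = -5/3)
y(G) = G + 2*G² (y(G) = (G² + G²) + G = 2*G² + G = G + 2*G²)
m(t, x) = 7 - x
R(W, v) = 2 - v - 5*W (R(W, v) = 2 - (5*W + v) = 2 - (v + 5*W) = 2 + (-v - 5*W) = 2 - v - 5*W)
J(H) = 826/3 + 2*H (J(H) = 2*(111 + (2 - (-5/3 + (7 - H)) - 5*(-6))) = 2*(111 + (2 - (16/3 - H) + 30)) = 2*(111 + (2 + (-16/3 + H) + 30)) = 2*(111 + (80/3 + H)) = 2*(413/3 + H) = 826/3 + 2*H)
y(162) + J(94) = 162*(1 + 2*162) + (826/3 + 2*94) = 162*(1 + 324) + (826/3 + 188) = 162*325 + 1390/3 = 52650 + 1390/3 = 159340/3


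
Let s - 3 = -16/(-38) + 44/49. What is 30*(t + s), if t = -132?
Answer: -3566130/931 ≈ -3830.4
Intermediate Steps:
s = 4021/931 (s = 3 + (-16/(-38) + 44/49) = 3 + (-16*(-1/38) + 44*(1/49)) = 3 + (8/19 + 44/49) = 3 + 1228/931 = 4021/931 ≈ 4.3190)
30*(t + s) = 30*(-132 + 4021/931) = 30*(-118871/931) = -3566130/931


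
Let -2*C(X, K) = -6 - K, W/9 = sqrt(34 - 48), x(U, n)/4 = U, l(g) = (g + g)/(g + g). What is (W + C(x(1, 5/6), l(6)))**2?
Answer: -4487/4 + 63*I*sqrt(14) ≈ -1121.8 + 235.72*I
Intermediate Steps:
l(g) = 1 (l(g) = (2*g)/((2*g)) = (2*g)*(1/(2*g)) = 1)
x(U, n) = 4*U
W = 9*I*sqrt(14) (W = 9*sqrt(34 - 48) = 9*sqrt(-14) = 9*(I*sqrt(14)) = 9*I*sqrt(14) ≈ 33.675*I)
C(X, K) = 3 + K/2 (C(X, K) = -(-6 - K)/2 = 3 + K/2)
(W + C(x(1, 5/6), l(6)))**2 = (9*I*sqrt(14) + (3 + (1/2)*1))**2 = (9*I*sqrt(14) + (3 + 1/2))**2 = (9*I*sqrt(14) + 7/2)**2 = (7/2 + 9*I*sqrt(14))**2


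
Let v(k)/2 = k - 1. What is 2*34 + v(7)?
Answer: 80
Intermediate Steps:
v(k) = -2 + 2*k (v(k) = 2*(k - 1) = 2*(-1 + k) = -2 + 2*k)
2*34 + v(7) = 2*34 + (-2 + 2*7) = 68 + (-2 + 14) = 68 + 12 = 80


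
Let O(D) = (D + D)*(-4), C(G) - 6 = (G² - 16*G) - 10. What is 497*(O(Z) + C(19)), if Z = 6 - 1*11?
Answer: 46221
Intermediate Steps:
Z = -5 (Z = 6 - 11 = -5)
C(G) = -4 + G² - 16*G (C(G) = 6 + ((G² - 16*G) - 10) = 6 + (-10 + G² - 16*G) = -4 + G² - 16*G)
O(D) = -8*D (O(D) = (2*D)*(-4) = -8*D)
497*(O(Z) + C(19)) = 497*(-8*(-5) + (-4 + 19² - 16*19)) = 497*(40 + (-4 + 361 - 304)) = 497*(40 + 53) = 497*93 = 46221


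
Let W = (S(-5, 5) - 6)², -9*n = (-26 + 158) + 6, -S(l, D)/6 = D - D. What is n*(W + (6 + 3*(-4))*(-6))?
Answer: -1104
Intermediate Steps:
S(l, D) = 0 (S(l, D) = -6*(D - D) = -6*0 = 0)
n = -46/3 (n = -((-26 + 158) + 6)/9 = -(132 + 6)/9 = -⅑*138 = -46/3 ≈ -15.333)
W = 36 (W = (0 - 6)² = (-6)² = 36)
n*(W + (6 + 3*(-4))*(-6)) = -46*(36 + (6 + 3*(-4))*(-6))/3 = -46*(36 + (6 - 12)*(-6))/3 = -46*(36 - 6*(-6))/3 = -46*(36 + 36)/3 = -46/3*72 = -1104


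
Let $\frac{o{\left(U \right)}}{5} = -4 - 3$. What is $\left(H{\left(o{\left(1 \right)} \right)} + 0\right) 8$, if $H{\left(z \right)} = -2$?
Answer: $-16$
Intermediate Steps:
$o{\left(U \right)} = -35$ ($o{\left(U \right)} = 5 \left(-4 - 3\right) = 5 \left(-7\right) = -35$)
$\left(H{\left(o{\left(1 \right)} \right)} + 0\right) 8 = \left(-2 + 0\right) 8 = \left(-2\right) 8 = -16$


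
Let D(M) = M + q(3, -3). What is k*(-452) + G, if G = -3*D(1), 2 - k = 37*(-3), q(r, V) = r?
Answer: -51088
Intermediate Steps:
k = 113 (k = 2 - 37*(-3) = 2 - 1*(-111) = 2 + 111 = 113)
D(M) = 3 + M (D(M) = M + 3 = 3 + M)
G = -12 (G = -3*(3 + 1) = -3*4 = -12)
k*(-452) + G = 113*(-452) - 12 = -51076 - 12 = -51088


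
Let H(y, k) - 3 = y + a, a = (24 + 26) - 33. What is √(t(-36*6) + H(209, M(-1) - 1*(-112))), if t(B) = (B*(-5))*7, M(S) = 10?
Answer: √7789 ≈ 88.255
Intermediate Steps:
t(B) = -35*B (t(B) = -5*B*7 = -35*B)
a = 17 (a = 50 - 33 = 17)
H(y, k) = 20 + y (H(y, k) = 3 + (y + 17) = 3 + (17 + y) = 20 + y)
√(t(-36*6) + H(209, M(-1) - 1*(-112))) = √(-(-1260)*6 + (20 + 209)) = √(-35*(-216) + 229) = √(7560 + 229) = √7789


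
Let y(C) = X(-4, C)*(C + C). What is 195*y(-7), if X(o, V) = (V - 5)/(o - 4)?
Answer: -4095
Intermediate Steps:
X(o, V) = (-5 + V)/(-4 + o)
y(C) = 2*C*(5/8 - C/8) (y(C) = ((-5 + C)/(-4 - 4))*(C + C) = ((-5 + C)/(-8))*(2*C) = (-(-5 + C)/8)*(2*C) = (5/8 - C/8)*(2*C) = 2*C*(5/8 - C/8))
195*y(-7) = 195*((¼)*(-7)*(5 - 1*(-7))) = 195*((¼)*(-7)*(5 + 7)) = 195*((¼)*(-7)*12) = 195*(-21) = -4095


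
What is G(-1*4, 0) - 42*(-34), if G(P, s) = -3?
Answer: 1425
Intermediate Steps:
G(-1*4, 0) - 42*(-34) = -3 - 42*(-34) = -3 + 1428 = 1425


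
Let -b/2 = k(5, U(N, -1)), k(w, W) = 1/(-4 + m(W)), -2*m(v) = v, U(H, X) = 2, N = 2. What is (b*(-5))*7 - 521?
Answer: -535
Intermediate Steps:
m(v) = -v/2
k(w, W) = 1/(-4 - W/2)
b = ⅖ (b = -(-4)/(8 + 2) = -(-4)/10 = -2*(-⅕) = ⅖ ≈ 0.40000)
(b*(-5))*7 - 521 = ((⅖)*(-5))*7 - 521 = -2*7 - 521 = -14 - 521 = -535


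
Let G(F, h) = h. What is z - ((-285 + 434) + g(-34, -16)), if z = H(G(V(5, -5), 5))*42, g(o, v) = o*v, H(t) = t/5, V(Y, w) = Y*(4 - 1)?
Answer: -651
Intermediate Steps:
V(Y, w) = 3*Y (V(Y, w) = Y*3 = 3*Y)
H(t) = t/5 (H(t) = t*(⅕) = t/5)
z = 42 (z = ((⅕)*5)*42 = 1*42 = 42)
z - ((-285 + 434) + g(-34, -16)) = 42 - ((-285 + 434) - 34*(-16)) = 42 - (149 + 544) = 42 - 1*693 = 42 - 693 = -651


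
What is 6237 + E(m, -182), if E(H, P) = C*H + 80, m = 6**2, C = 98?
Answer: 9845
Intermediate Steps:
m = 36
E(H, P) = 80 + 98*H (E(H, P) = 98*H + 80 = 80 + 98*H)
6237 + E(m, -182) = 6237 + (80 + 98*36) = 6237 + (80 + 3528) = 6237 + 3608 = 9845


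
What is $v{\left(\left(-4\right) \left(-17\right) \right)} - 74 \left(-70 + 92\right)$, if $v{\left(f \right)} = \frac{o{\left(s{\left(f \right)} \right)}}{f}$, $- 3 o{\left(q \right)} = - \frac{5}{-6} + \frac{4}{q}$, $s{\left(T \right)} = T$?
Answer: $- \frac{33875515}{20808} \approx -1628.0$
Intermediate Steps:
$o{\left(q \right)} = - \frac{5}{18} - \frac{4}{3 q}$ ($o{\left(q \right)} = - \frac{- \frac{5}{-6} + \frac{4}{q}}{3} = - \frac{\left(-5\right) \left(- \frac{1}{6}\right) + \frac{4}{q}}{3} = - \frac{\frac{5}{6} + \frac{4}{q}}{3} = - \frac{5}{18} - \frac{4}{3 q}$)
$v{\left(f \right)} = \frac{-24 - 5 f}{18 f^{2}}$ ($v{\left(f \right)} = \frac{\frac{1}{18} \frac{1}{f} \left(-24 - 5 f\right)}{f} = \frac{-24 - 5 f}{18 f^{2}}$)
$v{\left(\left(-4\right) \left(-17\right) \right)} - 74 \left(-70 + 92\right) = \frac{-24 - 5 \left(\left(-4\right) \left(-17\right)\right)}{18 \cdot 4624} - 74 \left(-70 + 92\right) = \frac{-24 - 340}{18 \cdot 4624} - 74 \cdot 22 = \frac{1}{18} \cdot \frac{1}{4624} \left(-24 - 340\right) - 1628 = \frac{1}{18} \cdot \frac{1}{4624} \left(-364\right) - 1628 = - \frac{91}{20808} - 1628 = - \frac{33875515}{20808}$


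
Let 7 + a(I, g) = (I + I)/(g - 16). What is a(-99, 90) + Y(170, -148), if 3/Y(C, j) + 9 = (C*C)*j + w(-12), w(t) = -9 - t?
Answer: -1531239859/158256622 ≈ -9.6757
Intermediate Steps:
a(I, g) = -7 + 2*I/(-16 + g) (a(I, g) = -7 + (I + I)/(g - 16) = -7 + (2*I)/(-16 + g) = -7 + 2*I/(-16 + g))
Y(C, j) = 3/(-6 + j*C²) (Y(C, j) = 3/(-9 + ((C*C)*j + (-9 - 1*(-12)))) = 3/(-9 + (C²*j + (-9 + 12))) = 3/(-9 + (j*C² + 3)) = 3/(-9 + (3 + j*C²)) = 3/(-6 + j*C²))
a(-99, 90) + Y(170, -148) = (112 - 7*90 + 2*(-99))/(-16 + 90) + 3/(-6 - 148*170²) = (112 - 630 - 198)/74 + 3/(-6 - 148*28900) = (1/74)*(-716) + 3/(-6 - 4277200) = -358/37 + 3/(-4277206) = -358/37 + 3*(-1/4277206) = -358/37 - 3/4277206 = -1531239859/158256622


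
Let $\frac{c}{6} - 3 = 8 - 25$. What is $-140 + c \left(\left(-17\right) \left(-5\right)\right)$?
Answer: $-7280$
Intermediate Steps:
$c = -84$ ($c = 18 + 6 \left(8 - 25\right) = 18 + 6 \left(-17\right) = 18 - 102 = -84$)
$-140 + c \left(\left(-17\right) \left(-5\right)\right) = -140 - 84 \left(\left(-17\right) \left(-5\right)\right) = -140 - 7140 = -7280$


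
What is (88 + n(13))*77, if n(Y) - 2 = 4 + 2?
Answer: 7392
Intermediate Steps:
n(Y) = 8 (n(Y) = 2 + (4 + 2) = 2 + 6 = 8)
(88 + n(13))*77 = (88 + 8)*77 = 96*77 = 7392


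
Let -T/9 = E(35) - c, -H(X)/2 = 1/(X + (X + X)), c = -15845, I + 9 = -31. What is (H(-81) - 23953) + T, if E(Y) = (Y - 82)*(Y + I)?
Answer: -40987537/243 ≈ -1.6867e+5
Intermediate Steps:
I = -40 (I = -9 - 31 = -40)
E(Y) = (-82 + Y)*(-40 + Y) (E(Y) = (Y - 82)*(Y - 40) = (-82 + Y)*(-40 + Y))
H(X) = -2/(3*X) (H(X) = -2/(X + (X + X)) = -2/(X + 2*X) = -2*1/(3*X) = -2/(3*X))
T = -144720 (T = -9*((3280 + 35² - 122*35) - 1*(-15845)) = -9*((3280 + 1225 - 4270) + 15845) = -9*(235 + 15845) = -9*16080 = -144720)
(H(-81) - 23953) + T = (-⅔/(-81) - 23953) - 144720 = (-⅔*(-1/81) - 23953) - 144720 = (2/243 - 23953) - 144720 = -5820577/243 - 144720 = -40987537/243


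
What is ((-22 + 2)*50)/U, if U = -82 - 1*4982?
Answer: 125/633 ≈ 0.19747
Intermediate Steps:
U = -5064 (U = -82 - 4982 = -5064)
((-22 + 2)*50)/U = ((-22 + 2)*50)/(-5064) = -20*50*(-1/5064) = -1000*(-1/5064) = 125/633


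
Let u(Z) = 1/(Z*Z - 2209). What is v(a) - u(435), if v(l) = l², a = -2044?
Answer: 781340878975/187016 ≈ 4.1779e+6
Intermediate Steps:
u(Z) = 1/(-2209 + Z²) (u(Z) = 1/(Z² - 2209) = 1/(-2209 + Z²))
v(a) - u(435) = (-2044)² - 1/(-2209 + 435²) = 4177936 - 1/(-2209 + 189225) = 4177936 - 1/187016 = 781340878975/187016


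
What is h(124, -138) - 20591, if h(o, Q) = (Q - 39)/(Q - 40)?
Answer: -3665021/178 ≈ -20590.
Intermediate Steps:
h(o, Q) = (-39 + Q)/(-40 + Q)
h(124, -138) - 20591 = (-39 - 138)/(-40 - 138) - 20591 = -177/(-178) - 20591 = -1/178*(-177) - 20591 = 177/178 - 20591 = -3665021/178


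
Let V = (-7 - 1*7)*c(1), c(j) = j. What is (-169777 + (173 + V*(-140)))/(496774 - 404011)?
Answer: -167644/92763 ≈ -1.8072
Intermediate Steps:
V = -14 (V = (-7 - 1*7)*1 = (-7 - 7)*1 = -14*1 = -14)
(-169777 + (173 + V*(-140)))/(496774 - 404011) = (-169777 + (173 - 14*(-140)))/(496774 - 404011) = (-169777 + (173 + 1960))/92763 = (-169777 + 2133)*(1/92763) = -167644*1/92763 = -167644/92763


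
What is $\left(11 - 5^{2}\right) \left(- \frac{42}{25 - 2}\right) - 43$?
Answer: $- \frac{401}{23} \approx -17.435$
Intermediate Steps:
$\left(11 - 5^{2}\right) \left(- \frac{42}{25 - 2}\right) - 43 = \left(11 - 25\right) \left(- \frac{42}{23}\right) - 43 = \left(11 - 25\right) \left(\left(-42\right) \frac{1}{23}\right) - 43 = \left(-14\right) \left(- \frac{42}{23}\right) - 43 = \frac{588}{23} - 43 = - \frac{401}{23}$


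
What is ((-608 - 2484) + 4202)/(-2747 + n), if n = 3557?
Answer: 37/27 ≈ 1.3704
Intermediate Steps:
((-608 - 2484) + 4202)/(-2747 + n) = ((-608 - 2484) + 4202)/(-2747 + 3557) = (-3092 + 4202)/810 = 1110*(1/810) = 37/27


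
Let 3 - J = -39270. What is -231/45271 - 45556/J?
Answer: -2071437739/1777927983 ≈ -1.1651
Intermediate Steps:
J = 39273 (J = 3 - 1*(-39270) = 3 + 39270 = 39273)
-231/45271 - 45556/J = -231/45271 - 45556/39273 = -2071437739/1777927983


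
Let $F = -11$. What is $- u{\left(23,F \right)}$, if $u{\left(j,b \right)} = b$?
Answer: $11$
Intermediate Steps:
$- u{\left(23,F \right)} = \left(-1\right) \left(-11\right) = 11$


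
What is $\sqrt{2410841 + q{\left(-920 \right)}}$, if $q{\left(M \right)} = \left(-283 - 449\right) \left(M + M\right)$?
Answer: $\sqrt{3757721} \approx 1938.5$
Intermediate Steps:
$q{\left(M \right)} = - 1464 M$ ($q{\left(M \right)} = - 732 \cdot 2 M = - 1464 M$)
$\sqrt{2410841 + q{\left(-920 \right)}} = \sqrt{2410841 - -1346880} = \sqrt{2410841 + 1346880} = \sqrt{3757721}$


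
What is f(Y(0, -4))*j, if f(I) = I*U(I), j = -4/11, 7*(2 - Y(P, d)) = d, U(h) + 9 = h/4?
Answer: 4212/539 ≈ 7.8145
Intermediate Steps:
U(h) = -9 + h/4
Y(P, d) = 2 - d/7
j = -4/11 (j = -4*1/11 = -4/11 ≈ -0.36364)
f(I) = I*(-9 + I/4)
f(Y(0, -4))*j = ((2 - ⅐*(-4))*(-36 + (2 - ⅐*(-4)))/4)*(-4/11) = ((2 + 4/7)*(-36 + (2 + 4/7))/4)*(-4/11) = ((¼)*(18/7)*(-36 + 18/7))*(-4/11) = ((¼)*(18/7)*(-234/7))*(-4/11) = -1053/49*(-4/11) = 4212/539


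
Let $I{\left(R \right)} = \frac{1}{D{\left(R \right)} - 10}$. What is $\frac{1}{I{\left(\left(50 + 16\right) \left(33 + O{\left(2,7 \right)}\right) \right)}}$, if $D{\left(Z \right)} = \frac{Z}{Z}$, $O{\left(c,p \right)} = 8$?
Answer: $-9$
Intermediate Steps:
$D{\left(Z \right)} = 1$
$I{\left(R \right)} = - \frac{1}{9}$ ($I{\left(R \right)} = \frac{1}{1 - 10} = \frac{1}{-9} = - \frac{1}{9}$)
$\frac{1}{I{\left(\left(50 + 16\right) \left(33 + O{\left(2,7 \right)}\right) \right)}} = \frac{1}{- \frac{1}{9}} = -9$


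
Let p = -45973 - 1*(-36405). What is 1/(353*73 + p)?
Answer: 1/16201 ≈ 6.1725e-5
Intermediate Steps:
p = -9568 (p = -45973 + 36405 = -9568)
1/(353*73 + p) = 1/(353*73 - 9568) = 1/(25769 - 9568) = 1/16201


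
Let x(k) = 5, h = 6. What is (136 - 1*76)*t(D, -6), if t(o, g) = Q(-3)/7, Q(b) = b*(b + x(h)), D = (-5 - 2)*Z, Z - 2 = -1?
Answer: -360/7 ≈ -51.429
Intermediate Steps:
Z = 1 (Z = 2 - 1 = 1)
D = -7 (D = (-5 - 2)*1 = -7*1 = -7)
Q(b) = b*(5 + b) (Q(b) = b*(b + 5) = b*(5 + b))
t(o, g) = -6/7 (t(o, g) = -3*(5 - 3)/7 = -3*2*(⅐) = -6*⅐ = -6/7)
(136 - 1*76)*t(D, -6) = (136 - 1*76)*(-6/7) = (136 - 76)*(-6/7) = 60*(-6/7) = -360/7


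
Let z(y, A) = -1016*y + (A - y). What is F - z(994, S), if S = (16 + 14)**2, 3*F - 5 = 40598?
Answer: 3070597/3 ≈ 1.0235e+6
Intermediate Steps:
F = 40603/3 (F = 5/3 + (1/3)*40598 = 5/3 + 40598/3 = 40603/3 ≈ 13534.)
S = 900 (S = 30**2 = 900)
z(y, A) = A - 1017*y
F - z(994, S) = 40603/3 - (900 - 1017*994) = 40603/3 - (900 - 1010898) = 40603/3 - 1*(-1009998) = 40603/3 + 1009998 = 3070597/3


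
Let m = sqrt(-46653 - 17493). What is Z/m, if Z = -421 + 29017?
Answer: -4766*I*sqrt(64146)/10691 ≈ -112.91*I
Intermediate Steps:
m = I*sqrt(64146) (m = sqrt(-64146) = I*sqrt(64146) ≈ 253.27*I)
Z = 28596
Z/m = 28596/((I*sqrt(64146))) = 28596*(-I*sqrt(64146)/64146) = -4766*I*sqrt(64146)/10691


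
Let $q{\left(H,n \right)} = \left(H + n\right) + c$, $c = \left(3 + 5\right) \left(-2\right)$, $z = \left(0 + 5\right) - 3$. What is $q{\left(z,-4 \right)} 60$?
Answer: $-1080$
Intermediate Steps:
$z = 2$ ($z = 5 - 3 = 2$)
$c = -16$ ($c = 8 \left(-2\right) = -16$)
$q{\left(H,n \right)} = -16 + H + n$ ($q{\left(H,n \right)} = \left(H + n\right) - 16 = -16 + H + n$)
$q{\left(z,-4 \right)} 60 = \left(-16 + 2 - 4\right) 60 = \left(-18\right) 60 = -1080$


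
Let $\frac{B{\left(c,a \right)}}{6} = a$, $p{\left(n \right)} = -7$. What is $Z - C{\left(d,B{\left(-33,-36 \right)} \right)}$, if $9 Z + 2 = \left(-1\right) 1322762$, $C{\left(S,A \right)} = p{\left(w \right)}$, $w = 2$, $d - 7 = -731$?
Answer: $- \frac{1322701}{9} \approx -1.4697 \cdot 10^{5}$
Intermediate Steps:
$d = -724$ ($d = 7 - 731 = -724$)
$B{\left(c,a \right)} = 6 a$
$C{\left(S,A \right)} = -7$
$Z = - \frac{1322764}{9}$ ($Z = - \frac{2}{9} + \frac{\left(-1\right) 1322762}{9} = - \frac{2}{9} + \frac{1}{9} \left(-1322762\right) = - \frac{2}{9} - \frac{1322762}{9} = - \frac{1322764}{9} \approx -1.4697 \cdot 10^{5}$)
$Z - C{\left(d,B{\left(-33,-36 \right)} \right)} = - \frac{1322764}{9} - -7 = - \frac{1322764}{9} + 7 = - \frac{1322701}{9}$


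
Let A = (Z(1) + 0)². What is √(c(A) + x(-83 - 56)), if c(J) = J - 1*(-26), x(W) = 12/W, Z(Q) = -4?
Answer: √809814/139 ≈ 6.4741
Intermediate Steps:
A = 16 (A = (-4 + 0)² = (-4)² = 16)
c(J) = 26 + J (c(J) = J + 26 = 26 + J)
√(c(A) + x(-83 - 56)) = √((26 + 16) + 12/(-83 - 56)) = √(42 + 12/(-139)) = √(42 + 12*(-1/139)) = √(42 - 12/139) = √(5826/139) = √809814/139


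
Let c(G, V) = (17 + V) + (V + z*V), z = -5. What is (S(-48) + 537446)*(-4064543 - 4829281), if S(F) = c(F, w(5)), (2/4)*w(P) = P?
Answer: -4779834513792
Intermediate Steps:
w(P) = 2*P
c(G, V) = 17 - 3*V (c(G, V) = (17 + V) + (V - 5*V) = (17 + V) - 4*V = 17 - 3*V)
S(F) = -13 (S(F) = 17 - 6*5 = 17 - 3*10 = 17 - 30 = -13)
(S(-48) + 537446)*(-4064543 - 4829281) = (-13 + 537446)*(-4064543 - 4829281) = 537433*(-8893824) = -4779834513792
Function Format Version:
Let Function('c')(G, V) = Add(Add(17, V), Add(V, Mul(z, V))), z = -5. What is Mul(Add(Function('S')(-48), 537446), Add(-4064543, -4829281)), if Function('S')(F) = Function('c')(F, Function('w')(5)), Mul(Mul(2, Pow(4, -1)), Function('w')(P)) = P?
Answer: -4779834513792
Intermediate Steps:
Function('w')(P) = Mul(2, P)
Function('c')(G, V) = Add(17, Mul(-3, V)) (Function('c')(G, V) = Add(Add(17, V), Add(V, Mul(-5, V))) = Add(Add(17, V), Mul(-4, V)) = Add(17, Mul(-3, V)))
Function('S')(F) = -13 (Function('S')(F) = Add(17, Mul(-3, Mul(2, 5))) = Add(17, Mul(-3, 10)) = Add(17, -30) = -13)
Mul(Add(Function('S')(-48), 537446), Add(-4064543, -4829281)) = Mul(Add(-13, 537446), Add(-4064543, -4829281)) = Mul(537433, -8893824) = -4779834513792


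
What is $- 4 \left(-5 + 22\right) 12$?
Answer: $-816$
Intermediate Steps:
$- 4 \left(-5 + 22\right) 12 = \left(-4\right) 17 \cdot 12 = \left(-68\right) 12 = -816$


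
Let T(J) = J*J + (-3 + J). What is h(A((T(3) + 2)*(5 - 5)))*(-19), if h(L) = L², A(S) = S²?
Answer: 0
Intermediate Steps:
T(J) = -3 + J + J² (T(J) = J² + (-3 + J) = -3 + J + J²)
h(A((T(3) + 2)*(5 - 5)))*(-19) = ((((-3 + 3 + 3²) + 2)*(5 - 5))²)²*(-19) = ((((-3 + 3 + 9) + 2)*0)²)²*(-19) = (((9 + 2)*0)²)²*(-19) = ((11*0)²)²*(-19) = (0²)²*(-19) = 0²*(-19) = 0*(-19) = 0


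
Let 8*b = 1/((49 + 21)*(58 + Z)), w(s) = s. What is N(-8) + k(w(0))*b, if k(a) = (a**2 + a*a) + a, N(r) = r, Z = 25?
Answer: -8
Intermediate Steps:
b = 1/46480 (b = 1/(8*(((49 + 21)*(58 + 25)))) = 1/(8*((70*83))) = (1/8)/5810 = (1/8)*(1/5810) = 1/46480 ≈ 2.1515e-5)
k(a) = a + 2*a**2 (k(a) = (a**2 + a**2) + a = 2*a**2 + a = a + 2*a**2)
N(-8) + k(w(0))*b = -8 + (0*(1 + 2*0))*(1/46480) = -8 + (0*(1 + 0))*(1/46480) = -8 + (0*1)*(1/46480) = -8 + 0*(1/46480) = -8 + 0 = -8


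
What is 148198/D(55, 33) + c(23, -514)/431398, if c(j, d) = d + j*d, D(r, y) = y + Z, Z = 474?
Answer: 31963033226/109359393 ≈ 292.28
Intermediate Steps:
D(r, y) = 474 + y (D(r, y) = y + 474 = 474 + y)
c(j, d) = d + d*j
148198/D(55, 33) + c(23, -514)/431398 = 148198/(474 + 33) - 514*(1 + 23)/431398 = 148198/507 - 514*24*(1/431398) = 148198*(1/507) - 12336*1/431398 = 148198/507 - 6168/215699 = 31963033226/109359393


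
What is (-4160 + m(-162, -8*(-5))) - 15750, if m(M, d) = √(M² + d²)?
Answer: -19910 + 2*√6961 ≈ -19743.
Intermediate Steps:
(-4160 + m(-162, -8*(-5))) - 15750 = (-4160 + √((-162)² + (-8*(-5))²)) - 15750 = (-4160 + √(26244 + 40²)) - 15750 = (-4160 + √(26244 + 1600)) - 15750 = (-4160 + √27844) - 15750 = (-4160 + 2*√6961) - 15750 = -19910 + 2*√6961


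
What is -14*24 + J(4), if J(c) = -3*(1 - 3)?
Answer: -330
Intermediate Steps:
J(c) = 6 (J(c) = -3*(-2) = 6)
-14*24 + J(4) = -14*24 + 6 = -336 + 6 = -330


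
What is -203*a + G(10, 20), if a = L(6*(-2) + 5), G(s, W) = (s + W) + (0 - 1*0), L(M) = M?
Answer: 1451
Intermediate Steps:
G(s, W) = W + s (G(s, W) = (W + s) + (0 + 0) = (W + s) + 0 = W + s)
a = -7 (a = 6*(-2) + 5 = -12 + 5 = -7)
-203*a + G(10, 20) = -203*(-7) + (20 + 10) = 1421 + 30 = 1451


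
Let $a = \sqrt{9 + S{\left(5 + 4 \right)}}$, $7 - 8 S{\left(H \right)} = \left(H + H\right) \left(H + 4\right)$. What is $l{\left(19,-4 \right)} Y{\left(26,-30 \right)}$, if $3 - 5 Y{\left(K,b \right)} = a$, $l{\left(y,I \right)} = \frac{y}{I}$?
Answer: $- \frac{57}{20} + \frac{19 i \sqrt{310}}{80} \approx -2.85 + 4.1816 i$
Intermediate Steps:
$S{\left(H \right)} = \frac{7}{8} - \frac{H \left(4 + H\right)}{4}$ ($S{\left(H \right)} = \frac{7}{8} - \frac{\left(H + H\right) \left(H + 4\right)}{8} = \frac{7}{8} - \frac{2 H \left(4 + H\right)}{8} = \frac{7}{8} - \frac{H \left(4 + H\right)}{4}$)
$a = \frac{i \sqrt{310}}{4}$ ($a = \sqrt{9 - \left(\frac{65}{8} + \frac{\left(5 + 4\right)^{2}}{4}\right)} = \sqrt{9 - \left(\frac{65}{8} + \frac{81}{4}\right)} = \sqrt{9 - \frac{227}{8}} = \sqrt{- \frac{155}{8}} = \frac{i \sqrt{310}}{4} \approx 4.4017 i$)
$Y{\left(K,b \right)} = \frac{3}{5} - \frac{i \sqrt{310}}{20}$ ($Y{\left(K,b \right)} = \frac{3}{5} - \frac{\frac{1}{4} i \sqrt{310}}{5} = \frac{3}{5} - \frac{i \sqrt{310}}{20}$)
$l{\left(19,-4 \right)} Y{\left(26,-30 \right)} = \frac{19}{-4} \left(\frac{3}{5} - \frac{i \sqrt{310}}{20}\right) = 19 \left(- \frac{1}{4}\right) \left(\frac{3}{5} - \frac{i \sqrt{310}}{20}\right) = - \frac{19 \left(\frac{3}{5} - \frac{i \sqrt{310}}{20}\right)}{4} = - \frac{57}{20} + \frac{19 i \sqrt{310}}{80}$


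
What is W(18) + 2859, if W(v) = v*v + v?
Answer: 3201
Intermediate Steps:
W(v) = v + v² (W(v) = v² + v = v + v²)
W(18) + 2859 = 18*(1 + 18) + 2859 = 18*19 + 2859 = 342 + 2859 = 3201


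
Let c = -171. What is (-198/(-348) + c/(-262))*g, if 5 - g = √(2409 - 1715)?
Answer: 23205/3799 - 4641*√694/3799 ≈ -26.074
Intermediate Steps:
g = 5 - √694 (g = 5 - √(2409 - 1715) = 5 - √694 ≈ -21.344)
(-198/(-348) + c/(-262))*g = (-198/(-348) - 171/(-262))*(5 - √694) = (-198*(-1/348) - 171*(-1/262))*(5 - √694) = (33/58 + 171/262)*(5 - √694) = 4641*(5 - √694)/3799 = 23205/3799 - 4641*√694/3799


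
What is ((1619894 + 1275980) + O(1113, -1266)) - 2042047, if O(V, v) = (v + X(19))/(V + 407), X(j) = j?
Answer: 1297815793/1520 ≈ 8.5383e+5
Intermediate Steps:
O(V, v) = (19 + v)/(407 + V) (O(V, v) = (v + 19)/(V + 407) = (19 + v)/(407 + V))
((1619894 + 1275980) + O(1113, -1266)) - 2042047 = ((1619894 + 1275980) + (19 - 1266)/(407 + 1113)) - 2042047 = (2895874 - 1247/1520) - 2042047 = 4401727233/1520 - 2042047 = 1297815793/1520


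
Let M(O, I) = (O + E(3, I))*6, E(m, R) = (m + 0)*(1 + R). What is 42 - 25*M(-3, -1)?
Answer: 492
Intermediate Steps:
E(m, R) = m*(1 + R)
M(O, I) = 18 + 6*O + 18*I (M(O, I) = (O + 3*(1 + I))*6 = (O + (3 + 3*I))*6 = (3 + O + 3*I)*6 = 18 + 6*O + 18*I)
42 - 25*M(-3, -1) = 42 - 25*(18 + 6*(-3) + 18*(-1)) = 42 - 25*(18 - 18 - 18) = 42 - 25*(-18) = 42 + 450 = 492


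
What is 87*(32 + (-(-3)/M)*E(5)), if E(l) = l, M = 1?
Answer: 4089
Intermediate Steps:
87*(32 + (-(-3)/M)*E(5)) = 87*(32 - (-3)/1*5) = 87*(32 - (-3)*5) = 87*(32 - 1*(-3)*5) = 87*(32 + 3*5) = 87*(32 + 15) = 87*47 = 4089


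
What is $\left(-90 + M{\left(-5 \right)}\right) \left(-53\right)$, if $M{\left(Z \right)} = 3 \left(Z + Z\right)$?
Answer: $6360$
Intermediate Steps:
$M{\left(Z \right)} = 6 Z$ ($M{\left(Z \right)} = 3 \cdot 2 Z = 6 Z$)
$\left(-90 + M{\left(-5 \right)}\right) \left(-53\right) = \left(-90 + 6 \left(-5\right)\right) \left(-53\right) = \left(-90 - 30\right) \left(-53\right) = \left(-120\right) \left(-53\right) = 6360$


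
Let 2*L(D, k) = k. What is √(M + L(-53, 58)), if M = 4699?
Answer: 2*√1182 ≈ 68.760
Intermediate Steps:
L(D, k) = k/2
√(M + L(-53, 58)) = √(4699 + (½)*58) = √(4699 + 29) = √4728 = 2*√1182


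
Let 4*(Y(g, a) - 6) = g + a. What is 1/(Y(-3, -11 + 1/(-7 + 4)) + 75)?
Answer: 12/929 ≈ 0.012917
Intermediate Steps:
Y(g, a) = 6 + a/4 + g/4 (Y(g, a) = 6 + (g + a)/4 = 6 + (a + g)/4 = 6 + (a/4 + g/4) = 6 + a/4 + g/4)
1/(Y(-3, -11 + 1/(-7 + 4)) + 75) = 1/((6 + (-11 + 1/(-7 + 4))/4 + (¼)*(-3)) + 75) = 1/((6 + (-11 + 1/(-3))/4 - ¾) + 75) = 1/((6 + (-11 - ⅓)/4 - ¾) + 75) = 1/((6 + (¼)*(-34/3) - ¾) + 75) = 1/((6 - 17/6 - ¾) + 75) = 1/(29/12 + 75) = 1/(929/12) = 12/929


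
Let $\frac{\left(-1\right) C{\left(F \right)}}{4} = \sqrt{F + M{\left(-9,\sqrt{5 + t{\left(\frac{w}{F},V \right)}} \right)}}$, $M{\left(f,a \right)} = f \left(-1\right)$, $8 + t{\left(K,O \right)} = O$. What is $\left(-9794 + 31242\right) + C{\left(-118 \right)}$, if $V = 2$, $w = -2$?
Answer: $21448 - 4 i \sqrt{109} \approx 21448.0 - 41.761 i$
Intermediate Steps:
$t{\left(K,O \right)} = -8 + O$
$M{\left(f,a \right)} = - f$
$C{\left(F \right)} = - 4 \sqrt{9 + F}$ ($C{\left(F \right)} = - 4 \sqrt{F - -9} = - 4 \sqrt{F + 9} = - 4 \sqrt{9 + F}$)
$\left(-9794 + 31242\right) + C{\left(-118 \right)} = \left(-9794 + 31242\right) - 4 \sqrt{9 - 118} = 21448 - 4 \sqrt{-109} = 21448 - 4 i \sqrt{109}$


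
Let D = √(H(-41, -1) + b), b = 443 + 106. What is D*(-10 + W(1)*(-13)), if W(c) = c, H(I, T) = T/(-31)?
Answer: -46*√131905/31 ≈ -538.92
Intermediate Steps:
H(I, T) = -T/31 (H(I, T) = T*(-1/31) = -T/31)
b = 549
D = 2*√131905/31 (D = √(-1/31*(-1) + 549) = √(1/31 + 549) = √(17020/31) = 2*√131905/31 ≈ 23.431)
D*(-10 + W(1)*(-13)) = (2*√131905/31)*(-10 + 1*(-13)) = (2*√131905/31)*(-10 - 13) = (2*√131905/31)*(-23) = -46*√131905/31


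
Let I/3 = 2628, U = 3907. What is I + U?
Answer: 11791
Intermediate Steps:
I = 7884 (I = 3*2628 = 7884)
I + U = 7884 + 3907 = 11791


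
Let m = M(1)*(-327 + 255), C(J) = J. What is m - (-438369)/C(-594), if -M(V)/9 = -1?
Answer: -274427/198 ≈ -1386.0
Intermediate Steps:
M(V) = 9 (M(V) = -9*(-1) = 9)
m = -648 (m = 9*(-327 + 255) = 9*(-72) = -648)
m - (-438369)/C(-594) = -648 - (-438369)/(-594) = -648 - (-438369)*(-1)/594 = -648 - 1*146123/198 = -648 - 146123/198 = -274427/198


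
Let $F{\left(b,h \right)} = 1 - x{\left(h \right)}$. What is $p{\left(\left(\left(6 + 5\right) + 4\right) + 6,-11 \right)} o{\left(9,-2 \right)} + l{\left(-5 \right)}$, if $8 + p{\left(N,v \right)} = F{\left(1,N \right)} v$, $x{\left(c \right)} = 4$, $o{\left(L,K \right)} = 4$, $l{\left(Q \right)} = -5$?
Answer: $95$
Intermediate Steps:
$F{\left(b,h \right)} = -3$ ($F{\left(b,h \right)} = 1 - 4 = -3$)
$p{\left(N,v \right)} = -8 - 3 v$
$p{\left(\left(\left(6 + 5\right) + 4\right) + 6,-11 \right)} o{\left(9,-2 \right)} + l{\left(-5 \right)} = \left(-8 - -33\right) 4 - 5 = \left(-8 + 33\right) 4 - 5 = 25 \cdot 4 - 5 = 100 - 5 = 95$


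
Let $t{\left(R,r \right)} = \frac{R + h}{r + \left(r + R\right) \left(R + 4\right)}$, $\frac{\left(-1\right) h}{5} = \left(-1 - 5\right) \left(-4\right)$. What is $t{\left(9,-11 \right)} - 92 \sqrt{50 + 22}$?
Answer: $3 - 552 \sqrt{2} \approx -777.65$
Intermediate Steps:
$h = -120$ ($h = - 5 \left(-1 - 5\right) \left(-4\right) = - 5 \left(\left(-6\right) \left(-4\right)\right) = \left(-5\right) 24 = -120$)
$t{\left(R,r \right)} = \frac{-120 + R}{r + \left(4 + R\right) \left(R + r\right)}$ ($t{\left(R,r \right)} = \frac{R - 120}{r + \left(r + R\right) \left(R + 4\right)} = \frac{-120 + R}{r + \left(R + r\right) \left(4 + R\right)} = \frac{-120 + R}{r + \left(4 + R\right) \left(R + r\right)}$)
$t{\left(9,-11 \right)} - 92 \sqrt{50 + 22} = \frac{-120 + 9}{9^{2} + 4 \cdot 9 + 5 \left(-11\right) + 9 \left(-11\right)} - 92 \sqrt{50 + 22} = \frac{1}{81 + 36 - 55 - 99} \left(-111\right) - 92 \sqrt{72} = \frac{1}{-37} \left(-111\right) - 92 \cdot 6 \sqrt{2} = \left(- \frac{1}{37}\right) \left(-111\right) - 552 \sqrt{2} = 3 - 552 \sqrt{2}$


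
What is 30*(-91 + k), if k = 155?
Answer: 1920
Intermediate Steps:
30*(-91 + k) = 30*(-91 + 155) = 30*64 = 1920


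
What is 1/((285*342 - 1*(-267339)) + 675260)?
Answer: 1/1040069 ≈ 9.6147e-7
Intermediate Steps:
1/((285*342 - 1*(-267339)) + 675260) = 1/((97470 + 267339) + 675260) = 1/(364809 + 675260) = 1/1040069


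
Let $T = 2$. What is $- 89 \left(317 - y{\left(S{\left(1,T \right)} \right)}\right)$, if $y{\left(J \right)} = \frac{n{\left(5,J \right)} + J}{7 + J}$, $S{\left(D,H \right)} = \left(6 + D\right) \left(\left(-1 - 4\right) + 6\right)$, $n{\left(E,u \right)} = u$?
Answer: $-28124$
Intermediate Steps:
$S{\left(D,H \right)} = 6 + D$ ($S{\left(D,H \right)} = \left(6 + D\right) \left(\left(-1 - 4\right) + 6\right) = \left(6 + D\right) \left(-5 + 6\right) = \left(6 + D\right) 1 = 6 + D$)
$y{\left(J \right)} = \frac{2 J}{7 + J}$ ($y{\left(J \right)} = \frac{J + J}{7 + J} = \frac{2 J}{7 + J}$)
$- 89 \left(317 - y{\left(S{\left(1,T \right)} \right)}\right) = - 89 \left(317 - \frac{2 \left(6 + 1\right)}{7 + \left(6 + 1\right)}\right) = - 89 \left(317 - 2 \cdot 7 \frac{1}{7 + 7}\right) = - 89 \left(317 - 2 \cdot 7 \cdot \frac{1}{14}\right) = - 89 \left(317 - 1\right) = \left(-89\right) 316 = -28124$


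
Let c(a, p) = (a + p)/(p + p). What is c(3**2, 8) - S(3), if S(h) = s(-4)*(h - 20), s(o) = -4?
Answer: -1071/16 ≈ -66.938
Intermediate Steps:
c(a, p) = (a + p)/(2*p) (c(a, p) = (a + p)/((2*p)) = (a + p)*(1/(2*p)) = (a + p)/(2*p))
S(h) = 80 - 4*h (S(h) = -4*(h - 20) = -4*(-20 + h) = 80 - 4*h)
c(3**2, 8) - S(3) = (1/2)*(3**2 + 8)/8 - (80 - 4*3) = (1/2)*(1/8)*(9 + 8) - (80 - 12) = (1/2)*(1/8)*17 - 1*68 = 17/16 - 68 = -1071/16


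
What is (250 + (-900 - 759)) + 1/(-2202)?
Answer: -3102619/2202 ≈ -1409.0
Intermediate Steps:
(250 + (-900 - 759)) + 1/(-2202) = (250 - 1659) - 1/2202 = -1409 - 1/2202 = -3102619/2202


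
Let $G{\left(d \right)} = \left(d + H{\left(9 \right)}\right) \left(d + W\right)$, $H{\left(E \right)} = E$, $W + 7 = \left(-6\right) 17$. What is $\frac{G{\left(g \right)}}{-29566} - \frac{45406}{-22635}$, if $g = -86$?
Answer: $\frac{1002609271}{669226410} \approx 1.4982$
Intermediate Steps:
$W = -109$ ($W = -7 - 102 = -109$)
$G{\left(d \right)} = \left(-109 + d\right) \left(9 + d\right)$ ($G{\left(d \right)} = \left(d + 9\right) \left(d - 109\right) = \left(9 + d\right) \left(-109 + d\right) = \left(-109 + d\right) \left(9 + d\right)$)
$\frac{G{\left(g \right)}}{-29566} - \frac{45406}{-22635} = \frac{-981 + \left(-86\right)^{2} - -8600}{-29566} - \frac{45406}{-22635} = \left(-981 + 7396 + 8600\right) \left(- \frac{1}{29566}\right) - - \frac{45406}{22635} = 15015 \left(- \frac{1}{29566}\right) + \frac{45406}{22635} = - \frac{15015}{29566} + \frac{45406}{22635} = \frac{1002609271}{669226410}$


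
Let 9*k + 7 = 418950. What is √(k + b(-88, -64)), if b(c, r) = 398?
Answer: 5*√16901/3 ≈ 216.67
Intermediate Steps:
k = 418943/9 (k = -7/9 + (⅑)*418950 = -7/9 + 46550 = 418943/9 ≈ 46549.)
√(k + b(-88, -64)) = √(418943/9 + 398) = √(422525/9) = 5*√16901/3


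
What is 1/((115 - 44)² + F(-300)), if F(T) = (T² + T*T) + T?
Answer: 1/184741 ≈ 5.4130e-6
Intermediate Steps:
F(T) = T + 2*T² (F(T) = (T² + T²) + T = 2*T² + T = T + 2*T²)
1/((115 - 44)² + F(-300)) = 1/((115 - 44)² - 300*(1 + 2*(-300))) = 1/(71² - 300*(1 - 600)) = 1/(5041 - 300*(-599)) = 1/(5041 + 179700) = 1/184741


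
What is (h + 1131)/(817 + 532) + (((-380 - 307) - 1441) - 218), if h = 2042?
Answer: -166399/71 ≈ -2343.6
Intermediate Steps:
(h + 1131)/(817 + 532) + (((-380 - 307) - 1441) - 218) = (2042 + 1131)/(817 + 532) + (((-380 - 307) - 1441) - 218) = 3173/1349 + ((-687 - 1441) - 218) = 3173*(1/1349) + (-2128 - 218) = 167/71 - 2346 = -166399/71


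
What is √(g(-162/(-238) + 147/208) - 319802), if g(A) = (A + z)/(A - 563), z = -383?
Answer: I*√2471920604834684953/2780207 ≈ 565.51*I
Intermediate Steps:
g(A) = (-383 + A)/(-563 + A) (g(A) = (A - 383)/(A - 563) = (-383 + A)/(-563 + A))
√(g(-162/(-238) + 147/208) - 319802) = √((-383 + (-162/(-238) + 147/208))/(-563 + (-162/(-238) + 147/208)) - 319802) = √((-383 + (-162*(-1/238) + 147*(1/208)))/(-563 + (-162*(-1/238) + 147*(1/208))) - 319802) = √((-383 + (81/119 + 147/208))/(-563 + (81/119 + 147/208)) - 319802) = √((-383 + 34341/24752)/(-563 + 34341/24752) - 319802) = √(-9445675/24752/(-13901035/24752) - 319802) = √(-24752/13901035*(-9445675/24752) - 319802) = √(1889135/2780207 - 319802) = √(-889113869879/2780207) = I*√2471920604834684953/2780207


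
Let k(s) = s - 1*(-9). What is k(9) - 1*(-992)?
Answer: 1010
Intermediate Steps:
k(s) = 9 + s (k(s) = s + 9 = 9 + s)
k(9) - 1*(-992) = (9 + 9) - 1*(-992) = 18 + 992 = 1010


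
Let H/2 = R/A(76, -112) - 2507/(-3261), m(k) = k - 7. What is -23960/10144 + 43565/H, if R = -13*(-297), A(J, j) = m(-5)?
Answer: -372817721845/5308962572 ≈ -70.224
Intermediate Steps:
m(k) = -7 + k
A(J, j) = -12 (A(J, j) = -7 - 5 = -12)
R = 3861
H = -4186879/6522 (H = 2*(3861/(-12) - 2507/(-3261)) = 2*(3861*(-1/12) - 2507*(-1/3261)) = 2*(-1287/4 + 2507/3261) = 2*(-4186879/13044) = -4186879/6522 ≈ -641.96)
-23960/10144 + 43565/H = -23960/10144 + 43565/(-4186879/6522) = -23960*1/10144 + 43565*(-6522/4186879) = -2995/1268 - 284130930/4186879 = -372817721845/5308962572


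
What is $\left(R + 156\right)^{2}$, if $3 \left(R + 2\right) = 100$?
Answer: $\frac{315844}{9} \approx 35094.0$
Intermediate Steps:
$R = \frac{94}{3}$ ($R = -2 + \frac{1}{3} \cdot 100 = -2 + \frac{100}{3} = \frac{94}{3} \approx 31.333$)
$\left(R + 156\right)^{2} = \left(\frac{94}{3} + 156\right)^{2} = \left(\frac{562}{3}\right)^{2} = \frac{315844}{9}$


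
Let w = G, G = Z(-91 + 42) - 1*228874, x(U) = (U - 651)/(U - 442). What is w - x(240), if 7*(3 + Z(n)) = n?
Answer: -46234979/202 ≈ -2.2889e+5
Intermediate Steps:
Z(n) = -3 + n/7
x(U) = (-651 + U)/(-442 + U)
G = -228884 (G = (-3 + (-91 + 42)/7) - 1*228874 = (-3 + (⅐)*(-49)) - 228874 = (-3 - 7) - 228874 = -10 - 228874 = -228884)
w = -228884
w - x(240) = -228884 - (-651 + 240)/(-442 + 240) = -228884 - (-411)/(-202) = -228884 - (-1)*(-411)/202 = -228884 - 1*411/202 = -228884 - 411/202 = -46234979/202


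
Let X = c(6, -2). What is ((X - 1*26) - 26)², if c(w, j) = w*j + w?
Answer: 3364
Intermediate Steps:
c(w, j) = w + j*w (c(w, j) = j*w + w = w + j*w)
X = -6 (X = 6*(1 - 2) = 6*(-1) = -6)
((X - 1*26) - 26)² = ((-6 - 1*26) - 26)² = ((-6 - 26) - 26)² = (-32 - 26)² = (-58)² = 3364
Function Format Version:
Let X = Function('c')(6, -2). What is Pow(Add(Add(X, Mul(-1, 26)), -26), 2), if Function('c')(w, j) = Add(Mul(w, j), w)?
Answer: 3364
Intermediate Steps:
Function('c')(w, j) = Add(w, Mul(j, w)) (Function('c')(w, j) = Add(Mul(j, w), w) = Add(w, Mul(j, w)))
X = -6 (X = Mul(6, Add(1, -2)) = Mul(6, -1) = -6)
Pow(Add(Add(X, Mul(-1, 26)), -26), 2) = Pow(Add(Add(-6, Mul(-1, 26)), -26), 2) = Pow(Add(Add(-6, -26), -26), 2) = Pow(Add(-32, -26), 2) = Pow(-58, 2) = 3364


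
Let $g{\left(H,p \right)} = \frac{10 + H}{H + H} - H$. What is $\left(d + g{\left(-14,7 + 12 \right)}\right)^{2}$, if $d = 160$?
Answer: $\frac{1485961}{49} \approx 30326.0$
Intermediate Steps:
$g{\left(H,p \right)} = - H + \frac{10 + H}{2 H}$ ($g{\left(H,p \right)} = \frac{10 + H}{2 H} - H = - H + \frac{10 + H}{2 H}$)
$\left(d + g{\left(-14,7 + 12 \right)}\right)^{2} = \left(160 + \left(\frac{1}{2} - -14 + \frac{5}{-14}\right)\right)^{2} = \left(160 + \left(\frac{1}{2} + 14 + 5 \left(- \frac{1}{14}\right)\right)\right)^{2} = \left(160 + \left(\frac{1}{2} + 14 - \frac{5}{14}\right)\right)^{2} = \left(160 + \frac{99}{7}\right)^{2} = \left(\frac{1219}{7}\right)^{2} = \frac{1485961}{49}$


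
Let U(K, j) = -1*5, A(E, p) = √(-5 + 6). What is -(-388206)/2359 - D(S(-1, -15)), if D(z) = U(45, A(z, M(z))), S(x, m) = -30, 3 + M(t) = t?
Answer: 57143/337 ≈ 169.56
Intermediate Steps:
M(t) = -3 + t
A(E, p) = 1 (A(E, p) = √1 = 1)
U(K, j) = -5
D(z) = -5
-(-388206)/2359 - D(S(-1, -15)) = -(-388206)/2359 - 1*(-5) = -(-388206)/2359 + 5 = -1638*(-237/2359) + 5 = 55458/337 + 5 = 57143/337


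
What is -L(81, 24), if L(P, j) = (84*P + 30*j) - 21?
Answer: -7503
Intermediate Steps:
L(P, j) = -21 + 30*j + 84*P (L(P, j) = (30*j + 84*P) - 21 = -21 + 30*j + 84*P)
-L(81, 24) = -(-21 + 30*24 + 84*81) = -(-21 + 720 + 6804) = -1*7503 = -7503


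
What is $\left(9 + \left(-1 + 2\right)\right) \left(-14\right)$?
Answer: $-140$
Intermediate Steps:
$\left(9 + \left(-1 + 2\right)\right) \left(-14\right) = \left(9 + 1\right) \left(-14\right) = 10 \left(-14\right) = -140$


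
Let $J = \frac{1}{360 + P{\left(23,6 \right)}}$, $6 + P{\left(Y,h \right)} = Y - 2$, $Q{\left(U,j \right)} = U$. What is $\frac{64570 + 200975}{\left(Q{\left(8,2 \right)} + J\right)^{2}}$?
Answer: $\frac{37342265625}{9006001} \approx 4146.4$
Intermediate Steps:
$P{\left(Y,h \right)} = -8 + Y$ ($P{\left(Y,h \right)} = -6 + \left(Y - 2\right) = -6 + \left(-2 + Y\right) = -8 + Y$)
$J = \frac{1}{375}$ ($J = \frac{1}{360 + \left(-8 + 23\right)} = \frac{1}{360 + 15} = \frac{1}{375} \approx 0.0026667$)
$\frac{64570 + 200975}{\left(Q{\left(8,2 \right)} + J\right)^{2}} = \frac{64570 + 200975}{\left(8 + \frac{1}{375}\right)^{2}} = \frac{265545}{\left(\frac{3001}{375}\right)^{2}} = \frac{265545}{\frac{9006001}{140625}} = 265545 \cdot \frac{140625}{9006001} = \frac{37342265625}{9006001}$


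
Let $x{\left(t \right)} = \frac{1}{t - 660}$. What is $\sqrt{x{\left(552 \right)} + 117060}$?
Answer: $\frac{\sqrt{37927437}}{18} \approx 342.14$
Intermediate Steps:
$x{\left(t \right)} = \frac{1}{-660 + t}$
$\sqrt{x{\left(552 \right)} + 117060} = \sqrt{\frac{1}{-660 + 552} + 117060} = \sqrt{\frac{1}{-108} + 117060} = \sqrt{- \frac{1}{108} + 117060} = \sqrt{\frac{12642479}{108}} = \frac{\sqrt{37927437}}{18}$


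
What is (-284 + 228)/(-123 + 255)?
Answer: -14/33 ≈ -0.42424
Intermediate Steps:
(-284 + 228)/(-123 + 255) = -56/132 = -56*1/132 = -14/33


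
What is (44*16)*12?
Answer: 8448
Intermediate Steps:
(44*16)*12 = 704*12 = 8448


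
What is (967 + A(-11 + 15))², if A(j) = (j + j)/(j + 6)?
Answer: 23415921/25 ≈ 9.3664e+5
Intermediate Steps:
A(j) = 2*j/(6 + j) (A(j) = (2*j)/(6 + j) = 2*j/(6 + j))
(967 + A(-11 + 15))² = (967 + 2*(-11 + 15)/(6 + (-11 + 15)))² = (967 + 2*4/(6 + 4))² = (967 + 2*4/10)² = (967 + 2*4*(⅒))² = (967 + ⅘)² = (4839/5)² = 23415921/25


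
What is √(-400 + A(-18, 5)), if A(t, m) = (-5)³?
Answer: 5*I*√21 ≈ 22.913*I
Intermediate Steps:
A(t, m) = -125
√(-400 + A(-18, 5)) = √(-400 - 125) = √(-525) = 5*I*√21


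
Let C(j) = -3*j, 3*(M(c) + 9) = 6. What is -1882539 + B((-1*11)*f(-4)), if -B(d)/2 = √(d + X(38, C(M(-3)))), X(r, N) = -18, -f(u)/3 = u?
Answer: -1882539 - 10*I*√6 ≈ -1.8825e+6 - 24.495*I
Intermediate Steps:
M(c) = -7 (M(c) = -9 + (⅓)*6 = -9 + 2 = -7)
f(u) = -3*u
B(d) = -2*√(-18 + d) (B(d) = -2*√(d - 18) = -2*√(-18 + d))
-1882539 + B((-1*11)*f(-4)) = -1882539 - 2*√(-18 + (-1*11)*(-3*(-4))) = -1882539 - 2*√(-18 - 11*12) = -1882539 - 2*√(-18 - 132) = -1882539 - 10*I*√6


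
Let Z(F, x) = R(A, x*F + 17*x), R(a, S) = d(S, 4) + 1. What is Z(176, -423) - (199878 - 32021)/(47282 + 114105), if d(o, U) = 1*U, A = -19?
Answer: 639078/161387 ≈ 3.9599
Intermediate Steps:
d(o, U) = U
R(a, S) = 5 (R(a, S) = 4 + 1 = 5)
Z(F, x) = 5
Z(176, -423) - (199878 - 32021)/(47282 + 114105) = 5 - (199878 - 32021)/(47282 + 114105) = 5 - 167857/161387 = 639078/161387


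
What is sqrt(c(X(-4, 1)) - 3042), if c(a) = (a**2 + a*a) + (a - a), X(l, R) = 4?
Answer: I*sqrt(3010) ≈ 54.863*I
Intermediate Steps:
c(a) = 2*a**2 (c(a) = (a**2 + a**2) + 0 = 2*a**2 + 0 = 2*a**2)
sqrt(c(X(-4, 1)) - 3042) = sqrt(2*4**2 - 3042) = sqrt(2*16 - 3042) = sqrt(32 - 3042) = sqrt(-3010) = I*sqrt(3010)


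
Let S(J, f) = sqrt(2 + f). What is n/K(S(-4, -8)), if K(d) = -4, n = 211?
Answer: -211/4 ≈ -52.750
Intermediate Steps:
n/K(S(-4, -8)) = 211/(-4) = 211*(-1/4) = -211/4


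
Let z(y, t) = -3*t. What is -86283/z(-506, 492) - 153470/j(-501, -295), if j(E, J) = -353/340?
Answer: 8560871411/57892 ≈ 1.4788e+5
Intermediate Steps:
j(E, J) = -353/340 (j(E, J) = -353*1/340 = -353/340)
-86283/z(-506, 492) - 153470/j(-501, -295) = -86283/((-3*492)) - 153470/(-353/340) = -86283/(-1476) - 153470*(-340/353) = -86283*(-1/1476) + 52179800/353 = 9587/164 + 52179800/353 = 8560871411/57892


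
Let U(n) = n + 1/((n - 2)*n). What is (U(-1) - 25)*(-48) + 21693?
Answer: 22925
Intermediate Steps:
U(n) = n + 1/(n*(-2 + n)) (U(n) = n + 1/((-2 + n)*n) = n + 1/(n*(-2 + n)))
(U(-1) - 25)*(-48) + 21693 = ((1 + (-1)³ - 2*(-1)²)/((-1)*(-2 - 1)) - 25)*(-48) + 21693 = (-1*(1 - 1 - 2*1)/(-3) - 25)*(-48) + 21693 = (-1*(-⅓)*(1 - 1 - 2) - 25)*(-48) + 21693 = (-1*(-⅓)*(-2) - 25)*(-48) + 21693 = (-⅔ - 25)*(-48) + 21693 = -77/3*(-48) + 21693 = 1232 + 21693 = 22925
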